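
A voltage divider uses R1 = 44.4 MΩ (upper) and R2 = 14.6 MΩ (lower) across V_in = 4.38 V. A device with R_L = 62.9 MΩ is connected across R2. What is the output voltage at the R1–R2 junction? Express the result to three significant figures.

V_out ≈ 0.923 V

R2 ‖ R_L = (14.6 × 62.9)/(14.6 + 62.9) = 11.85 MΩ.
Then V_out = V_in · R2'/(R1 + R2') = 4.38 × 11.85/56.25 = 0.9227 V.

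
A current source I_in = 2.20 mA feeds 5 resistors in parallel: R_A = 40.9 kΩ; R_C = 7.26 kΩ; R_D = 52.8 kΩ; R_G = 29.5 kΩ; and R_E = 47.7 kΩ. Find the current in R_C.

I ≈ 1.28 mA

Conductances: ΣG = 1/40.9 + 1/7.26 + 1/52.8 + 1/29.5 + 1/47.7 = 0.2360 (1/kΩ).
R_C takes the fraction G_k/ΣG = 0.1377/0.2360 = 0.5837, so I = 2.20 × 0.5837 = 1.284 mA.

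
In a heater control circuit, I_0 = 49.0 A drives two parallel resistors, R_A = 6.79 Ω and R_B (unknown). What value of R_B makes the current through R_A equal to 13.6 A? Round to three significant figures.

In a two-way split, I_A/I_0 = R_B/(R_A + R_B).
13.6/49.0 = R_B/(R_A + R_B) → R_B = R_A · (0.2776)/(1 − 0.2776) = 6.79 × 0.3842 = 2.609 Ω.

R_B ≈ 2.61 Ω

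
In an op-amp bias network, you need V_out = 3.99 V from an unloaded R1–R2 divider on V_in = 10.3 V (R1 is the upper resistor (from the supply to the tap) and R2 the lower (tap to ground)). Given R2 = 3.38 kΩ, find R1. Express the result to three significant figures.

R1 ≈ 5.35 kΩ

Required fraction k = V_out/V_in = 0.3874.
R1 = R2·(1/k − 1) = 3.38 × 1.581 = 5.345 kΩ.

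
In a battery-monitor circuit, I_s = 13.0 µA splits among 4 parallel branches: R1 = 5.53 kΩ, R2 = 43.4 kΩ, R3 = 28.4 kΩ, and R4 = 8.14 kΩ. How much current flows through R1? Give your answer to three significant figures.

ΣG = 1/5.53 + 1/43.4 + 1/28.4 + 1/8.14 = 0.3619.
R1 takes the fraction G_k/ΣG = 0.1808/0.3619 = 0.4996, so I = 13.0 × 0.4996 = 6.495 µA.

I ≈ 6.50 µA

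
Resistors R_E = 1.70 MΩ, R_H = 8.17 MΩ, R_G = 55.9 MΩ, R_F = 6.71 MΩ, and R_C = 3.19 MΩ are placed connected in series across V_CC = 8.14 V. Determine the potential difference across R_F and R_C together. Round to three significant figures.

Series total: ΣR = 1.70 + 8.17 + 55.9 + 6.71 + 3.19 = 75.67 MΩ.
R_{R_F..R_C} = 6.71 + 3.19 = 9.900 MΩ.
By the voltage-divider rule, V = 8.14 × 9.900/75.67 = 1.065 V.

V ≈ 1.06 V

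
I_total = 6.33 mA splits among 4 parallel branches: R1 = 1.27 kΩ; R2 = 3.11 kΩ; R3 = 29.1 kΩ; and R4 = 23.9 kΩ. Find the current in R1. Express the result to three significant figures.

I ≈ 4.21 mA

ΣG = 1/1.27 + 1/3.11 + 1/29.1 + 1/23.9 = 1.185.
R1 takes the fraction G_k/ΣG = 0.7874/1.185 = 0.6644, so I = 6.33 × 0.6644 = 4.206 mA.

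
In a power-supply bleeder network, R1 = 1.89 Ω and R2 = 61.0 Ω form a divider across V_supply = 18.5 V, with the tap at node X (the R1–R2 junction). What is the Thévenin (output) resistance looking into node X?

With V_supply suppressed (replaced by a short), R_th = R1 ‖ R2 = (1.890 × 61.0)/(1.890 + 61.0) = 1.833 Ω.

R_th ≈ 1.83 Ω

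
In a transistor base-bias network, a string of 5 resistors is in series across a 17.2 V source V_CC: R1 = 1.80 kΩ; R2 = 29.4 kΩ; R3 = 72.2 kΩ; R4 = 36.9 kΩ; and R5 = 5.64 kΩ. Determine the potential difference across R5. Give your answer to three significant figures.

V ≈ 0.665 V

Total series resistance ΣR = 1.80 + 29.4 + 72.2 + 36.9 + 5.64 = 145.9 kΩ.
V = V_CC · R/ΣR = 17.2 × 0.03865 = 0.6647 V.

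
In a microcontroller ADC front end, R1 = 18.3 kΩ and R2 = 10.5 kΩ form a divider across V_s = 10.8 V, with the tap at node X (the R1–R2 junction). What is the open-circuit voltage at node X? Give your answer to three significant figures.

V_th ≈ 3.94 V

Open-circuit (no load on X): V_th = V_s · R2/(R1 + R2) = 10.8 × 10.5/(18.30 + 10.5) = 3.938 V.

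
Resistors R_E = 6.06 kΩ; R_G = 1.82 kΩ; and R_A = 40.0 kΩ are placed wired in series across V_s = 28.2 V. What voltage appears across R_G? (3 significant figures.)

V ≈ 1.07 V

ΣR = 6.06 + 1.82 + 40.0 = 47.88 kΩ.
By the voltage-divider rule, V = 28.2 × 1.820/47.88 = 1.072 V.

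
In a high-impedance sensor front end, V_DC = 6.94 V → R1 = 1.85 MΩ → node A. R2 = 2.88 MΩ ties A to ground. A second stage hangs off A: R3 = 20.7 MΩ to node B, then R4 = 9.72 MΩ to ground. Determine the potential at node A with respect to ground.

Node A sees R2 in parallel with the series input of stage 2, R3 + R4 = 30.42 MΩ.
R2 ‖ (R3+R4) = 2.631 MΩ.
First divider: V_A = V_DC · 2.631/(1.85 + 2.631) = 4.075 V.

V_A ≈ 4.07 V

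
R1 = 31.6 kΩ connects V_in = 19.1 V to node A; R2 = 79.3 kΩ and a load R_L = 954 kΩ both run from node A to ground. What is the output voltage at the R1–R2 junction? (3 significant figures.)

R2 ‖ R_L = (79.3 × 954)/(79.3 + 954) = 73.21 kΩ.
Now apply the divider: V_out = 19.1 × 0.6985 = 13.34 V.

V_out ≈ 13.3 V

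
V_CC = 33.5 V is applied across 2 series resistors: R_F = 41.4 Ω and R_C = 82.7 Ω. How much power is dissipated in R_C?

P ≈ 6.03 W

The common current is I = 33.5/124.1 = 0.2699 A.
P = I²R = 0.07287 × 82.7 = 6.026 W.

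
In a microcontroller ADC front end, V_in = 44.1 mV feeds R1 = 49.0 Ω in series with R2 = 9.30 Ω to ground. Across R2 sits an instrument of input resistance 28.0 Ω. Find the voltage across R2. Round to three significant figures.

The load sits in parallel with R2, giving an effective lower resistance R2' = R2·R_L/(R2+R_L) = 6.981 Ω.
Now apply the divider: V_out = 44.1 × 0.1247 = 5.500 mV.

V_out ≈ 5.50 mV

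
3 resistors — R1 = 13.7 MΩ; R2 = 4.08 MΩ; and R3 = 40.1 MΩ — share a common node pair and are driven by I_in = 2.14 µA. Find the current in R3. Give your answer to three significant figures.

Total conductance ΣG = 1/13.7 + 1/4.08 + 1/40.1 = 0.3430 (units of 1/MΩ).
By the current-divider rule, I = I_in · G_k/ΣG = 2.14 × 0.07270 = 0.1556 µA.

I ≈ 0.156 µA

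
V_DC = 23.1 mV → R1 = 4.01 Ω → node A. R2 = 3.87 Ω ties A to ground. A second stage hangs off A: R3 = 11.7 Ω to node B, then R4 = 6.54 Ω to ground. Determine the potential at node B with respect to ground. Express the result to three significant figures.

Node A sees R2 in parallel with the series input of stage 2, R3 + R4 = 18.24 Ω.
Effective lower resistance at A: R2 ‖ 18.24 = 3.193 Ω.
So V_A = 23.1 × 0.4433 = 10.24 mV.
Stage 2 is unloaded, so V_B = V_A · R4/(R3+R4) = 10.24 × 6.54/18.24 = 3.671 mV.

V_B ≈ 3.67 mV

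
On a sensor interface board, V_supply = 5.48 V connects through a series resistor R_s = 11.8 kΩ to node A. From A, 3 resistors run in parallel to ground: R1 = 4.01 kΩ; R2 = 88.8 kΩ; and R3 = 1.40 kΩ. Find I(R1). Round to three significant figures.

Parallel bank: R_p = 1/(1/4.01 + 1/88.8 + 1/1.40) = 1.026 kΩ.
V_A by voltage divider: V_A = 5.48 × 1.026/(11.8 + 1.026) = 0.4383 V.
Branch current I = V_A/R1 = 0.4383/4.01 = 0.1093 mA.

I ≈ 0.109 mA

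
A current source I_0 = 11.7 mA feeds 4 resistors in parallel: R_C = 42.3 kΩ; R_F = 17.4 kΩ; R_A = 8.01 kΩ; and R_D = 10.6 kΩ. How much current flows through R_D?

Conductances: ΣG = 1/42.3 + 1/17.4 + 1/8.01 + 1/10.6 = 0.3003 (1/kΩ).
By the current-divider rule, I = I_0 · G_k/ΣG = 11.7 × 0.3142 = 3.676 mA.

I ≈ 3.68 mA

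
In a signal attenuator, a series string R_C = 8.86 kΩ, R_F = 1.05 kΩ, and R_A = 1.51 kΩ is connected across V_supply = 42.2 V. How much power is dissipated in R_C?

The common current is I = 42.2/11.42 = 3.695 mA.
P(R_C) = I²·R_C = (3.695)² × 8.86 = 121.0 mW.

P ≈ 121 mW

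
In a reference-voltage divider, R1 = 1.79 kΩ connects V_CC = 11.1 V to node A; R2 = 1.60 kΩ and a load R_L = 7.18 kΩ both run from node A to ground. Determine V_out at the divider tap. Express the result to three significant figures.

The load sits in parallel with R2, giving an effective lower resistance R2' = R2·R_L/(R2+R_L) = 1.308 kΩ.
Voltage divider with the loaded lower leg: V_out = 11.1 × 1.308/(1.79 + 1.308) = 11.1 × 0.4223 = 4.687 V.
(Unloaded it would be 5.24 V; the load pulls it down.)

V_out ≈ 4.69 V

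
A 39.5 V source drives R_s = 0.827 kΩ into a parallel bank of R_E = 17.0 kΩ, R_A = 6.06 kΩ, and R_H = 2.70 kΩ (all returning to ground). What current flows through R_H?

Combine the parallel branches: R_p = (1/17.0 + 1/6.06 + 1/2.70)⁻¹ = 1.683 kΩ.
V_A by voltage divider: V_A = 39.5 × 1.683/(0.827 + 1.683) = 26.48 V.
Branch current I = V_A/R_H = 26.48/2.70 = 9.809 mA.
(Equivalently: I_total = 15.74 mA, then current-divider fraction G_k/ΣG = 0.6233.)

I ≈ 9.81 mA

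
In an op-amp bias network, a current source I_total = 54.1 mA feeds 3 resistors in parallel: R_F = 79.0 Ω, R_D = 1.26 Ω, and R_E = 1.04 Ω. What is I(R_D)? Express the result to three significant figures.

I ≈ 24.3 mA

Conductances: ΣG = 1/79.0 + 1/1.26 + 1/1.04 = 1.768 (1/Ω).
Current divider: I(R_D) = I_total · G_k/ΣG = 54.1 × (0.7937/1.768) = 54.1 × 0.4489 = 24.29 mA.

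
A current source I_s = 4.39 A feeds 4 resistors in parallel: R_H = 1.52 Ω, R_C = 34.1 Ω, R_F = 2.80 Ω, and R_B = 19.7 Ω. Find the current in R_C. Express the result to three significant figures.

I ≈ 0.118 A

ΣG = 1/1.52 + 1/34.1 + 1/2.80 + 1/19.7 = 1.095.
By the current-divider rule, I = I_s · G_k/ΣG = 4.39 × 0.02678 = 0.1176 A.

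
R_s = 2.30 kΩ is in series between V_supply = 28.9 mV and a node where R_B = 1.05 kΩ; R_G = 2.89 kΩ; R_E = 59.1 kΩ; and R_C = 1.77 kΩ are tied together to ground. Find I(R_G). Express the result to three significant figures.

Equivalent of the parallel group: R_p = 0.5318 kΩ.
V_A by voltage divider: V_A = 28.9 × 0.5318/(2.30 + 0.5318) = 5.428 mV.
Branch current I = V_A/R_G = 5.428/2.89 = 1.878 µA.
(Equivalently: I_total = 10.21 µA, then current-divider fraction G_k/ΣG = 0.1840.)

I ≈ 1.88 µA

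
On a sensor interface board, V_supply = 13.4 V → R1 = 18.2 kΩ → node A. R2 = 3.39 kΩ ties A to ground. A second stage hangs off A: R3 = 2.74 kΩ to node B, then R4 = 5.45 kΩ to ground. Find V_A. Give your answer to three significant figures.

V_A ≈ 1.56 V

The second stage (R3 + R4 = 8.190 kΩ) loads node A in parallel with R2.
Effective lower resistance at A: R2 ‖ 8.190 = 2.398 kΩ.
First divider: V_A = V_supply · 2.398/(18.2 + 2.398) = 1.560 V.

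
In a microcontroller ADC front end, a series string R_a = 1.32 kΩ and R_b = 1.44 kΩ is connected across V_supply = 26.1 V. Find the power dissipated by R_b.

P ≈ 129 mW

The common current is I = 26.1/2.760 = 9.457 mA.
V(R_b) = I·R = 13.62 V; P = V·I = 13.62 × 9.457 = 128.8 mW.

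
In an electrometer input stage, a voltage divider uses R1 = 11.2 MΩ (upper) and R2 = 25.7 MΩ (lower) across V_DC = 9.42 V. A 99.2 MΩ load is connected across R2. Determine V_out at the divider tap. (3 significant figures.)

First combine the lower leg with the load: R2 ‖ R_L = 20.41 MΩ.
Then V_out = V_DC · R2'/(R1 + R2') = 9.42 × 20.41/31.61 = 6.083 V.

V_out ≈ 6.08 V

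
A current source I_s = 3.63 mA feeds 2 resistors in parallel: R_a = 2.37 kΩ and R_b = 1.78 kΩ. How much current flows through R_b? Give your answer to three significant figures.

For two parallel branches, I_k = I_s · (other R)/(sum of R).
I(R_b) = 3.63 × 2.37/(2.37 + 1.78) = 3.63 × 0.5711 = 2.073 mA.

I ≈ 2.07 mA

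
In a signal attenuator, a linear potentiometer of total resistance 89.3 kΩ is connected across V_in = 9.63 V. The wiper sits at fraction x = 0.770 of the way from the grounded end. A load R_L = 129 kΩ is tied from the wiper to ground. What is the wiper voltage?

V_out ≈ 6.61 V

The pot divides into 20.54 kΩ above the wiper and 68.76 kΩ below.
R_L loads the lower segment: effective lower R = 44.85 kΩ.
Then V_out = V_in · 44.85/(20.54 + 44.85) = 6.605 V.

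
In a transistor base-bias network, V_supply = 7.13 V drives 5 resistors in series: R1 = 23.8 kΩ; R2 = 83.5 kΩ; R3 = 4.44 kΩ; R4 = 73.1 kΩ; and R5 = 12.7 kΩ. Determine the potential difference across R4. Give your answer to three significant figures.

ΣR = 23.8 + 83.5 + 4.44 + 73.1 + 12.7 = 197.5 kΩ.
Voltage divider: V = V_supply · (73.10 / 197.5) = 7.13 × 0.3701 = 2.638 V.

V ≈ 2.64 V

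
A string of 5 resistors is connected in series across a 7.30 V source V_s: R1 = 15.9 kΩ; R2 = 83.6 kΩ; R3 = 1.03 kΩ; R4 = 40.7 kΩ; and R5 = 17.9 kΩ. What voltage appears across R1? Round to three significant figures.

Total series resistance ΣR = 15.9 + 83.6 + 1.03 + 40.7 + 17.9 = 159.1 kΩ.
Voltage divider: V = V_s · (15.90 / 159.1) = 7.30 × 0.09992 = 0.7294 V.

V ≈ 0.729 V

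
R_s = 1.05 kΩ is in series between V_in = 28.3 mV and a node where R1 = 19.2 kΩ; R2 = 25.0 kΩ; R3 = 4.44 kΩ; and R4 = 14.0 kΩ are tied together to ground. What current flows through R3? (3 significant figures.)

I ≈ 4.53 µA

Parallel bank: R_p = 1/(1/19.2 + 1/25.0 + 1/4.44 + 1/14.0) = 2.572 kΩ.
V_A = 28.3 × 2.572/3.622 = 20.10 mV.
Branch current I = V_A/R3 = 20.10/4.44 = 4.526 µA.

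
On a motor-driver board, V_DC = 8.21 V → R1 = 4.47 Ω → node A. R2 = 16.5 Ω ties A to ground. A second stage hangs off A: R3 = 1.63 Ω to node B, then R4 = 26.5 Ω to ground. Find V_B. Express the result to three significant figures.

V_B ≈ 5.41 V

The second stage (R3 + R4 = 28.13 Ω) loads node A in parallel with R2.
Effective lower resistance at A: R2 ‖ 28.13 = 10.40 Ω.
V_A = 8.21 × 10.40/(4.47 + 10.40) = 5.742 V.
Then the unloaded second divider: V_B = V_A × R4/(R3+R4) = 5.742 × 0.9421 = 5.409 V.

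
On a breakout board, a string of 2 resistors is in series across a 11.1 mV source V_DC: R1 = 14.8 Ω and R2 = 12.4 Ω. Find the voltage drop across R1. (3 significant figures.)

V ≈ 6.04 mV

Series total: ΣR = 14.8 + 12.4 = 27.20 Ω.
Voltage divider: V = V_DC · (14.80 / 27.20) = 11.1 × 0.5441 = 6.040 mV.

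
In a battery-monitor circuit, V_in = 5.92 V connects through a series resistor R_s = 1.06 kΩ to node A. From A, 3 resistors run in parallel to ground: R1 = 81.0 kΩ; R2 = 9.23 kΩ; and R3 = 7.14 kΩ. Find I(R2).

Combine the parallel branches: R_p = (1/81.0 + 1/9.23 + 1/7.14)⁻¹ = 3.835 kΩ.
V_A = 5.92 × 3.835/4.895 = 4.638 V.
Branch current I = V_A/R2 = 4.638/9.23 = 0.5025 mA.
(Check via current divider: I_total = 1.209 mA; share G_k/ΣG = 0.4155 → same result.)

I ≈ 0.503 mA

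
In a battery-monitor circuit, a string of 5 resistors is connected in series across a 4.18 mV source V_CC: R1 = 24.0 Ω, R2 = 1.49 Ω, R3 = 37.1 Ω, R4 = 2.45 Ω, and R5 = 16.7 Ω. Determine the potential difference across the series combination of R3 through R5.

Total series resistance ΣR = 24.0 + 1.49 + 37.1 + 2.45 + 16.7 = 81.74 Ω.
R_{R3..R5} = 37.1 + 2.45 + 16.7 = 56.25 Ω.
Voltage divider: V = V_CC · (56.25 / 81.74) = 4.18 × 0.6882 = 2.876 mV.

V ≈ 2.88 mV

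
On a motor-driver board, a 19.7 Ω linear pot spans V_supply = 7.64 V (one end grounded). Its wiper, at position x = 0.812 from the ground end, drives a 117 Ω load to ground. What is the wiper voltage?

The pot divides into 3.704 Ω above the wiper and 16.00 Ω below.
Lower segment in parallel with the load: 16.00 ‖ 117 = 14.07 Ω.
Loaded-divider output: V_out = 7.64 × 0.7917 = 6.048 V.

V_out ≈ 6.05 V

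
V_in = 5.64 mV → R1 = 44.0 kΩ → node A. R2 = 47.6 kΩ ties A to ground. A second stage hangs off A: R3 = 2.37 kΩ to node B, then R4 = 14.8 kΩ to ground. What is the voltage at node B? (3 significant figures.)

V_B ≈ 1.08 mV

Node A sees R2 in parallel with the series input of stage 2, R3 + R4 = 17.17 kΩ.
Effective lower resistance at A: R2 ‖ 17.17 = 12.62 kΩ.
So V_A = 5.64 × 0.2229 = 1.257 mV.
V_B = V_A × 0.8620 = 1.083 mV.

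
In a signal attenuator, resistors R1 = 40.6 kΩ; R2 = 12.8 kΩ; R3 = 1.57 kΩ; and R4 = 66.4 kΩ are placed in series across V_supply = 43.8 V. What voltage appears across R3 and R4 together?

V ≈ 24.5 V

Total series resistance ΣR = 40.6 + 12.8 + 1.57 + 66.4 = 121.4 kΩ.
R_{R3..R4} = 1.57 + 66.4 = 67.97 kΩ.
V = V_supply · R/ΣR = 43.8 × 0.5600 = 24.53 V.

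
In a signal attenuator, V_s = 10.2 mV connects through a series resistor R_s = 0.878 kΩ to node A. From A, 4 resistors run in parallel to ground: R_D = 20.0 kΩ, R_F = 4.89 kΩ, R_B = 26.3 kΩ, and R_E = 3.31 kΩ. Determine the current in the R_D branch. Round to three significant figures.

Combine the parallel branches: R_p = (1/20.0 + 1/4.89 + 1/26.3 + 1/3.31)⁻¹ = 1.682 kΩ.
V_A = 10.2 × 1.682/2.560 = 6.701 mV.
Branch current I = V_A/R_D = 6.701/20.0 = 0.3351 µA.

I ≈ 0.335 µA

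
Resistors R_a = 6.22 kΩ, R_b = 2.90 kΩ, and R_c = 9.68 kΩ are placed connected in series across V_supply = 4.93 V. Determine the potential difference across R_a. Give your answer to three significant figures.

Total series resistance ΣR = 6.22 + 2.90 + 9.68 = 18.80 kΩ.
Voltage divider: V = V_supply · (6.220 / 18.80) = 4.93 × 0.3309 = 1.631 V.

V ≈ 1.63 V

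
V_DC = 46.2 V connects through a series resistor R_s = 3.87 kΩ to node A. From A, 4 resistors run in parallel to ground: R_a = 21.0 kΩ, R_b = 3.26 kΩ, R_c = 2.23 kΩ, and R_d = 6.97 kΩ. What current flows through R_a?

Combine the parallel branches: R_p = (1/21.0 + 1/3.26 + 1/2.23 + 1/6.97)⁻¹ = 1.057 kΩ.
V_A = 46.2 × 1.057/4.927 = 9.910 V.
I(R_a) = V_A / R_a = 9.910/21.0 = 0.4719 mA.
(Equivalently: I_total = 9.377 mA, then current-divider fraction G_k/ΣG = 0.05032.)

I ≈ 0.472 mA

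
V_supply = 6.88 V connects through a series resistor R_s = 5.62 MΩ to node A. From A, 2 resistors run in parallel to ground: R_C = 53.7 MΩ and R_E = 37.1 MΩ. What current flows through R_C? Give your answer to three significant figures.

Combine the parallel branches: R_p = (1/53.7 + 1/37.1)⁻¹ = 21.94 MΩ.
Node voltage V_A = V_supply · R_p/(R_s + R_p) = 6.88 × 0.7961 = 5.477 V.
I(R_C) = V_A / R_C = 5.477/53.7 = 0.1020 µA.
(Equivalently: I_total = 0.2496 µA, then current-divider fraction G_k/ΣG = 0.4086.)

I ≈ 0.102 µA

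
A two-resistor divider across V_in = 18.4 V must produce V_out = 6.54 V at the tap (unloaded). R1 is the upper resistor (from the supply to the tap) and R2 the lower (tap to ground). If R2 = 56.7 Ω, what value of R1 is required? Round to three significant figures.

R1 ≈ 103 Ω

The divider ratio is R2/(R1+R2) = 6.54/18.4 = 0.3554.
Rearranging, R1 = R2·(1−k)/k = 56.7 × 1.813 = 102.8 Ω.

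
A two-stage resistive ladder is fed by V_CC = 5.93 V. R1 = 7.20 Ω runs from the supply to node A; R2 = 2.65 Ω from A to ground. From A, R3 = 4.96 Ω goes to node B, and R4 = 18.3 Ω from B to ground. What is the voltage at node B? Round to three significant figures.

Looking into the second stage from A: R3 + R4 = 23.26 Ω appears in parallel with R2.
Effective lower resistance at A: R2 ‖ 23.26 = 2.379 Ω.
So V_A = 5.93 × 0.2484 = 1.473 V.
V_B = V_A × 0.7868 = 1.159 V.

V_B ≈ 1.16 V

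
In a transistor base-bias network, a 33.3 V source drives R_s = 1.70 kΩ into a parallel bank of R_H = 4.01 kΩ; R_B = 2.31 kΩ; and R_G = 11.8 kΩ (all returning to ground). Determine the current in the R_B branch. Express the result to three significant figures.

Parallel bank: R_p = 1/(1/4.01 + 1/2.31 + 1/11.8) = 1.304 kΩ.
V_A by voltage divider: V_A = 33.3 × 1.304/(1.70 + 1.304) = 14.45 V.
Branch current I = V_A/R_B = 14.45/2.31 = 6.257 mA.

I ≈ 6.26 mA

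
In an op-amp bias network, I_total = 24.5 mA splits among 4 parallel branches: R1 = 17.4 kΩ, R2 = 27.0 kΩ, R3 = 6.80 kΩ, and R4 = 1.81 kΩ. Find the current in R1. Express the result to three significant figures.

I ≈ 1.77 mA

Conductances: ΣG = 1/17.4 + 1/27.0 + 1/6.80 + 1/1.81 = 0.7941 (1/kΩ).
By the current-divider rule, I = I_total · G_k/ΣG = 24.5 × 0.07238 = 1.773 mA.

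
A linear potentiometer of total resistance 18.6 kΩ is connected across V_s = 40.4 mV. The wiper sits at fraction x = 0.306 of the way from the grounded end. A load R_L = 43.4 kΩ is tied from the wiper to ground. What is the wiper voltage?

V_out ≈ 11.3 mV

Split the track: R_lower = x·R_p = 5.692 kΩ, R_upper = (1−x)·R_p = 12.91 kΩ.
R_L loads the lower segment: effective lower R = 5.032 kΩ.
Then V_out = V_s · 5.032/(12.91 + 5.032) = 11.33 mV.
(Unloaded: V_out = x·V_s = 12.4 mV.)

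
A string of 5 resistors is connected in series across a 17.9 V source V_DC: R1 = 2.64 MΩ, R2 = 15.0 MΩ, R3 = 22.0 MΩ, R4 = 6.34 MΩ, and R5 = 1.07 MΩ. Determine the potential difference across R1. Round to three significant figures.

V ≈ 1.00 V

Total series resistance ΣR = 2.64 + 15.0 + 22.0 + 6.34 + 1.07 = 47.05 MΩ.
Voltage divider: V = V_DC · (2.640 / 47.05) = 17.9 × 0.05611 = 1.004 V.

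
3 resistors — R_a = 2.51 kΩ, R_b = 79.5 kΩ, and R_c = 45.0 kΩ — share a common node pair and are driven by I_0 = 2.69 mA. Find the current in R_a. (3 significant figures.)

Conductances: ΣG = 1/2.51 + 1/79.5 + 1/45.0 = 0.4332 (1/kΩ).
Current divider: I(R_a) = I_0 · G_k/ΣG = 2.69 × (0.3984/0.4332) = 2.69 × 0.9197 = 2.474 mA.

I ≈ 2.47 mA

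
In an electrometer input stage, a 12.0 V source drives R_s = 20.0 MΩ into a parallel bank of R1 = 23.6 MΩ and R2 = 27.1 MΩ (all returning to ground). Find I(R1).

I ≈ 0.197 µA

Combine the parallel branches: R_p = (1/23.6 + 1/27.1)⁻¹ = 12.61 MΩ.
V_A = 12.0 × 12.61/32.61 = 4.641 V.
I(R1) = V_A / R1 = 4.641/23.6 = 0.1967 µA.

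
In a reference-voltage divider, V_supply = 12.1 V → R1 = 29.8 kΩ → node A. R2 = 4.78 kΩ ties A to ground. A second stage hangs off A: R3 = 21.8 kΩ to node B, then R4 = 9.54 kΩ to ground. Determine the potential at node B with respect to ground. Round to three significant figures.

V_B ≈ 0.450 V

The second stage (R3 + R4 = 31.34 kΩ) loads node A in parallel with R2.
R2 ‖ (R3+R4) = 4.147 kΩ.
First divider: V_A = V_supply · 4.147/(29.8 + 4.147) = 1.478 V.
Then the unloaded second divider: V_B = V_A × R4/(R3+R4) = 1.478 × 0.3044 = 0.4500 V.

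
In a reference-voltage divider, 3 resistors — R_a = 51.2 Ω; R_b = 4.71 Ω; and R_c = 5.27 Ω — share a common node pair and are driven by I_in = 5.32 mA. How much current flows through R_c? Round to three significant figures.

Conductances: ΣG = 1/51.2 + 1/4.71 + 1/5.27 = 0.4216 (1/Ω).
Current divider: I(R_c) = I_in · G_k/ΣG = 5.32 × (0.1898/0.4216) = 5.32 × 0.4501 = 2.394 mA.

I ≈ 2.39 mA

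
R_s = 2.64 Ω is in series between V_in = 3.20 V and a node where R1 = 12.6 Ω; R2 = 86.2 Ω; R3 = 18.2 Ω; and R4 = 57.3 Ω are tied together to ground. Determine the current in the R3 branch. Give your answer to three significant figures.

I ≈ 0.123 A

Combine the parallel branches: R_p = (1/12.6 + 1/86.2 + 1/18.2 + 1/57.3)⁻¹ = 6.121 Ω.
V_A = 3.20 × 6.121/8.761 = 2.236 V.
Branch current I = V_A/R3 = 2.236/18.2 = 0.1228 A.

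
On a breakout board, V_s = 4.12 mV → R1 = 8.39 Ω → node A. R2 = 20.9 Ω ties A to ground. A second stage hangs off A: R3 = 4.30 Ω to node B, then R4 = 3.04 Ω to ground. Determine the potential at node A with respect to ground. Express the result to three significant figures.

Looking into the second stage from A: R3 + R4 = 7.340 Ω appears in parallel with R2.
R2 ‖ (R3+R4) = 5.432 Ω.
First divider: V_A = V_s · 5.432/(8.39 + 5.432) = 1.619 mV.

V_A ≈ 1.62 mV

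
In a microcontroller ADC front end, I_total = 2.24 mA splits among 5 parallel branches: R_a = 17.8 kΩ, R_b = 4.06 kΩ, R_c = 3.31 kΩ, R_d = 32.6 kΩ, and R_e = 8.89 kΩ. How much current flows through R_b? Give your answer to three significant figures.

ΣG = 1/17.8 + 1/4.06 + 1/3.31 + 1/32.6 + 1/8.89 = 0.7478.
By the current-divider rule, I = I_total · G_k/ΣG = 2.24 × 0.3294 = 0.7378 mA.

I ≈ 0.738 mA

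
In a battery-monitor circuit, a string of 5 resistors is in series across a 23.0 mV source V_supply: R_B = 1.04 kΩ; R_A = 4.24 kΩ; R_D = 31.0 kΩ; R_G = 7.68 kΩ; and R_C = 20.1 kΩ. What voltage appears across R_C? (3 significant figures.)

Total series resistance ΣR = 1.04 + 4.24 + 31.0 + 7.68 + 20.1 = 64.06 kΩ.
By the voltage-divider rule, V = 23.0 × 20.10/64.06 = 7.217 mV.

V ≈ 7.22 mV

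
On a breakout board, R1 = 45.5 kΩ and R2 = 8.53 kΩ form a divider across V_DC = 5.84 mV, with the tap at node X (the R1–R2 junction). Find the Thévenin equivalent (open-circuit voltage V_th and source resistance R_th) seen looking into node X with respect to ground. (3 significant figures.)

With X open, the divider is unloaded: V_th = 5.84 × 8.53/54.03 = 0.9220 mV.
Zeroing V_DC shorts the top of R1 to ground, so R_th = R1 ‖ R2 = 7.183 kΩ.

V_th ≈ 0.922 mV, R_th ≈ 7.18 kΩ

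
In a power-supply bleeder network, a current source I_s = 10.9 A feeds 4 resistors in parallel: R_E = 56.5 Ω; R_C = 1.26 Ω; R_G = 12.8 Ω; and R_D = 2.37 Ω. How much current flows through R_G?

Conductances: ΣG = 1/56.5 + 1/1.26 + 1/12.8 + 1/2.37 = 1.311 (1/Ω).
Current divider: I(R_G) = I_s · G_k/ΣG = 10.9 × (0.07812/1.311) = 10.9 × 0.05957 = 0.6493 A.

I ≈ 0.649 A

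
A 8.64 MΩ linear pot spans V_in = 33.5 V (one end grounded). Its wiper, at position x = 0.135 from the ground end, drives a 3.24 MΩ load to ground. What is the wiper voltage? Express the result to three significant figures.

Lower segment x·R_p = 1.166 MΩ; upper segment (1−x)·R_p = 7.474 MΩ.
(x·R_p) ‖ R_L = 0.8576 MΩ.
Then V_out = V_in · 0.8576/(7.474 + 0.8576) = 3.449 V.

V_out ≈ 3.45 V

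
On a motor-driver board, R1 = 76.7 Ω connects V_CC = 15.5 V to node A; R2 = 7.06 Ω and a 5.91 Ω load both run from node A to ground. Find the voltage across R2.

V_out ≈ 0.624 V

R2 ‖ R_L = (7.06 × 5.91)/(7.06 + 5.91) = 3.217 Ω.
Then V_out = V_CC · R2'/(R1 + R2') = 15.5 × 3.217/79.92 = 0.6239 V.
(Unloaded it would be 1.31 V; the load pulls it down.)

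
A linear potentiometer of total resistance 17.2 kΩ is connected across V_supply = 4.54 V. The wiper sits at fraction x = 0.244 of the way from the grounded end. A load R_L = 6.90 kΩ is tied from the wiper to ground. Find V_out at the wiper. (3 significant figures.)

V_out ≈ 0.759 V

The pot divides into 13.00 kΩ above the wiper and 4.197 kΩ below.
Lower segment in parallel with the load: 4.197 ‖ 6.90 = 2.610 kΩ.
Loaded-divider output: V_out = 4.54 × 0.1671 = 0.7588 V.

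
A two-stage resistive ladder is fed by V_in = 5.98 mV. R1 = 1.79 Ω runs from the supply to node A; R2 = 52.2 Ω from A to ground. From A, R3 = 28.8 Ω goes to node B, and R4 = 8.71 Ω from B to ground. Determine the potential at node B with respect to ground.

V_B ≈ 1.28 mV

Looking into the second stage from A: R3 + R4 = 37.51 Ω appears in parallel with R2.
Effective lower resistance at A: R2 ‖ 37.51 = 21.83 Ω.
V_A = 5.98 × 21.83/(1.79 + 21.83) = 5.527 mV.
Stage 2 is unloaded, so V_B = V_A · R4/(R3+R4) = 5.527 × 8.71/37.51 = 1.283 mV.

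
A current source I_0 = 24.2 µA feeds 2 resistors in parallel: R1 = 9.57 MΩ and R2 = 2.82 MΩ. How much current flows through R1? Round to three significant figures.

I ≈ 5.51 µA

For two parallel branches, I_k = I_0 · (other R)/(sum of R).
I(R1) = 24.2 × 2.82/(9.57 + 2.82) = 24.2 × 0.2276 = 5.508 µA.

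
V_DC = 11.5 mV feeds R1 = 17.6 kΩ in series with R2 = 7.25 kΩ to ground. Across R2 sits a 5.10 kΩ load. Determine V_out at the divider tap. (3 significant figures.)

First combine the lower leg with the load: R2 ‖ R_L = 2.994 kΩ.
Now apply the divider: V_out = 11.5 × 0.1454 = 1.672 mV.

V_out ≈ 1.67 mV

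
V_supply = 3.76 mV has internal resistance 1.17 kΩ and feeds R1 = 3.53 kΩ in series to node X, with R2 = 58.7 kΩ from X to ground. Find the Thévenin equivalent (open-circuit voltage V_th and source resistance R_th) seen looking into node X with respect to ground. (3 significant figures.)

R1' = 1.17 + 3.53 = 4.700 kΩ (source resistance + R1).
V_th is the unloaded tap voltage: V_supply · R2/(R1'+R2) = 3.76 × 0.9259 = 3.481 mV.
Zeroing V_supply shorts the top of R1' to ground, so R_th = R1' ‖ R2 = 4.352 kΩ.

V_th ≈ 3.48 mV, R_th ≈ 4.35 kΩ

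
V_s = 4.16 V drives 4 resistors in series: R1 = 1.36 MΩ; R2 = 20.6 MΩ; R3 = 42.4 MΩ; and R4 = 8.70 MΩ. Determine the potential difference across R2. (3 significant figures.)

Series total: ΣR = 1.36 + 20.6 + 42.4 + 8.70 = 73.06 MΩ.
By the voltage-divider rule, V = 4.16 × 20.60/73.06 = 1.173 V.

V ≈ 1.17 V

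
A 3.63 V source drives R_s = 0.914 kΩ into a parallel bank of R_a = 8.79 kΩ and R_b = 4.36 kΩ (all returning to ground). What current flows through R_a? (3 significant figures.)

Equivalent of the parallel group: R_p = 2.914 kΩ.
V_A = 3.63 × 2.914/3.828 = 2.763 V.
Branch current I = V_A/R_a = 2.763/8.79 = 0.3144 mA.
(Check via current divider: I_total = 0.9482 mA; share G_k/ΣG = 0.3316 → same result.)

I ≈ 0.314 mA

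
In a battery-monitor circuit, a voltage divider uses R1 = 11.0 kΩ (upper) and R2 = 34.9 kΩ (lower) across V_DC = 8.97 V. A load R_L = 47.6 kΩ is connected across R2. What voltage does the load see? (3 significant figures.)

V_out ≈ 5.80 V

R2 ‖ R_L = (34.9 × 47.6)/(34.9 + 47.6) = 20.14 kΩ.
Voltage divider with the loaded lower leg: V_out = 8.97 × 20.14/(11.0 + 20.14) = 8.97 × 0.6467 = 5.801 V.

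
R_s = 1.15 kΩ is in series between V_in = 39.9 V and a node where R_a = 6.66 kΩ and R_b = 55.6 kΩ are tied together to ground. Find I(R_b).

I ≈ 0.601 mA

Parallel bank: R_p = 1/(1/6.66 + 1/55.6) = 5.948 kΩ.
Node voltage V_A = V_in · R_p/(R_s + R_p) = 39.9 × 0.8380 = 33.44 V.
Branch current I = V_A/R_b = 33.44/55.6 = 0.6014 mA.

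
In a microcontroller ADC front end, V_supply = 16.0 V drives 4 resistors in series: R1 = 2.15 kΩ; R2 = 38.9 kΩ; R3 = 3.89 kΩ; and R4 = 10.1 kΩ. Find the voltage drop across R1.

ΣR = 2.15 + 38.9 + 3.89 + 10.1 = 55.04 kΩ.
V = V_supply · R/ΣR = 16.0 × 0.03906 = 0.6250 V.

V ≈ 0.625 V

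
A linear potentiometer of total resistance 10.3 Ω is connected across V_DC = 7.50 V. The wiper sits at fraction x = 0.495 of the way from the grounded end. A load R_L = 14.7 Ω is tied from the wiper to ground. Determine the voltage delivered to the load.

The pot divides into 5.202 Ω above the wiper and 5.099 Ω below.
R_L loads the lower segment: effective lower R = 3.786 Ω.
Loaded-divider output: V_out = 7.50 × 0.4212 = 3.159 V.

V_out ≈ 3.16 V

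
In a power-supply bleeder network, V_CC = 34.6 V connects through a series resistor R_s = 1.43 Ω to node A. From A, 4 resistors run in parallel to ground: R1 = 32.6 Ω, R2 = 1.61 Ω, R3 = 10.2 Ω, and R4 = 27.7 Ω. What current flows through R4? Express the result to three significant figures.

I ≈ 0.588 A

Parallel bank: R_p = 1/(1/32.6 + 1/1.61 + 1/10.2 + 1/27.7) = 1.272 Ω.
V_A by voltage divider: V_A = 34.6 × 1.272/(1.43 + 1.272) = 16.29 V.
Branch current I = V_A/R4 = 16.29/27.7 = 0.5881 A.
(Equivalently: I_total = 12.80 A, then current-divider fraction G_k/ΣG = 0.04593.)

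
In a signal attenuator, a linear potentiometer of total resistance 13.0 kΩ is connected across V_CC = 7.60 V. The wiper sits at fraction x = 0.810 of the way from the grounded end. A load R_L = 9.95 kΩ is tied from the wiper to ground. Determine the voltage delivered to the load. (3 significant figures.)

V_out ≈ 5.13 V

Split the track: R_lower = x·R_p = 10.53 kΩ, R_upper = (1−x)·R_p = 2.470 kΩ.
Lower segment in parallel with the load: 10.53 ‖ 9.95 = 5.116 kΩ.
V_out = 7.60 × 5.116/(2.470 + 5.116) = 5.125 V.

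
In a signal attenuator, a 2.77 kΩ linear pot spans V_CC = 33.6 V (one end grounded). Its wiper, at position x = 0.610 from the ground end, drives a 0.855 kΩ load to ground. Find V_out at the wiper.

V_out ≈ 11.6 V

The pot divides into 1.080 kΩ above the wiper and 1.690 kΩ below.
(x·R_p) ‖ R_L = 0.5677 kΩ.
Then V_out = V_CC · 0.5677/(1.080 + 0.5677) = 11.57 V.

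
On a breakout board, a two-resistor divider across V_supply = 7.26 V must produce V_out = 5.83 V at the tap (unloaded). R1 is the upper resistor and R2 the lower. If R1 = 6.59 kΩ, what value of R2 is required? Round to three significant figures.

V_out/V_supply = R2/(R1+R2) = 0.8030.
So R2 = R1 · V_out/(V_supply − V_out) = 6.59 × 5.83/(7.26 − 5.83) = 6.59 × 4.077 = 26.87 kΩ.

R2 ≈ 26.9 kΩ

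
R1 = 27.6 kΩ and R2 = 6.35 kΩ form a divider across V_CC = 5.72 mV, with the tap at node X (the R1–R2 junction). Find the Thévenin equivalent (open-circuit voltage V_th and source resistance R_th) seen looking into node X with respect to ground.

V_th ≈ 1.07 mV, R_th ≈ 5.16 kΩ

Open-circuit (no load on X): V_th = V_CC · R2/(R1 + R2) = 5.72 × 6.35/(27.60 + 6.35) = 1.070 mV.
Zeroing V_CC shorts the top of R1 to ground, so R_th = R1 ‖ R2 = 5.162 kΩ.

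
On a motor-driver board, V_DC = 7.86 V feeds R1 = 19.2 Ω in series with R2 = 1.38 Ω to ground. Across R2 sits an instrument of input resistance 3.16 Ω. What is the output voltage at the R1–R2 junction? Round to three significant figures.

The load sits in parallel with R2, giving an effective lower resistance R2' = R2·R_L/(R2+R_L) = 0.9605 Ω.
Voltage divider with the loaded lower leg: V_out = 7.86 × 0.9605/(19.2 + 0.9605) = 7.86 × 0.04764 = 0.3745 V.
(Unloaded it would be 0.527 V; the load pulls it down.)

V_out ≈ 0.374 V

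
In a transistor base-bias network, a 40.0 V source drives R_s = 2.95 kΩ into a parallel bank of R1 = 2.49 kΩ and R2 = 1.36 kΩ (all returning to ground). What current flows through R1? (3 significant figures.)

I ≈ 3.69 mA

Equivalent of the parallel group: R_p = 0.8796 kΩ.
Node voltage V_A = V_supply · R_p/(R_s + R_p) = 40.0 × 0.2297 = 9.187 V.
I(R1) = V_A / R1 = 9.187/2.49 = 3.690 mA.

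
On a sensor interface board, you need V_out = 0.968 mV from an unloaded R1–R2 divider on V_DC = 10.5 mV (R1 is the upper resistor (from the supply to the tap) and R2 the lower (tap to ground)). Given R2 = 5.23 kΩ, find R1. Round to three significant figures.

The divider ratio is R2/(R1+R2) = 0.968/10.5 = 0.09219.
So R1 = R2 · (V_DC/V_out − 1) = 5.23 × (10.5/0.968 − 1) = 5.23 × 9.847 = 51.50 kΩ.

R1 ≈ 51.5 kΩ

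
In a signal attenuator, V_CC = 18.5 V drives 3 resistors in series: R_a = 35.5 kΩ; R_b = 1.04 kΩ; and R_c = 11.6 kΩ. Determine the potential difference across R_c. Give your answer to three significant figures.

V ≈ 4.46 V

Total series resistance ΣR = 35.5 + 1.04 + 11.6 = 48.14 kΩ.
By the voltage-divider rule, V = 18.5 × 11.60/48.14 = 4.458 V.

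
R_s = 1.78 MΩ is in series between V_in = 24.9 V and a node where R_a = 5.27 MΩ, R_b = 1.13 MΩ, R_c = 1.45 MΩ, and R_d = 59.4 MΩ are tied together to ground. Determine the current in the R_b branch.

Equivalent of the parallel group: R_p = 0.5614 MΩ.
Node voltage V_A = V_in · R_p/(R_s + R_p) = 24.9 × 0.2398 = 5.970 V.
Branch current I = V_A/R_b = 5.970/1.13 = 5.284 µA.
(Check via current divider: I_total = 10.63 µA; share G_k/ΣG = 0.4968 → same result.)

I ≈ 5.28 µA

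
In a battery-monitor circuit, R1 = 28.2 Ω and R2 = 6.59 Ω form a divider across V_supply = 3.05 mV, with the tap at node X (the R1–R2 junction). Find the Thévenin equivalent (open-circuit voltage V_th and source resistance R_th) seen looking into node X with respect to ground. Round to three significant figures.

V_th ≈ 0.578 mV, R_th ≈ 5.34 Ω

V_th is the unloaded tap voltage: V_supply · R2/(R1+R2) = 3.05 × 0.1894 = 0.5777 mV.
Looking into X with the source shorted: R_th = R1·R2/(R1+R2) = 28.20 × 6.59/34.79 = 5.342 Ω.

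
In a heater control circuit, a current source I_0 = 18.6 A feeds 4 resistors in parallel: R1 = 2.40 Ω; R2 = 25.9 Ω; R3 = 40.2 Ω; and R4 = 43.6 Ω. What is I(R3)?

ΣG = 1/2.40 + 1/25.9 + 1/40.2 + 1/43.6 = 0.5031.
R3 takes the fraction G_k/ΣG = 0.02488/0.5031 = 0.04945, so I = 18.6 × 0.04945 = 0.9197 A.

I ≈ 0.920 A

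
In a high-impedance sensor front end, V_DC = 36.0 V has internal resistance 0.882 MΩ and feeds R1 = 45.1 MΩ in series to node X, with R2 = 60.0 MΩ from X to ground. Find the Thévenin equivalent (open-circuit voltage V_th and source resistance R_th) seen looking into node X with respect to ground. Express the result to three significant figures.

V_th ≈ 20.4 V, R_th ≈ 26.0 MΩ

R1' = 0.882 + 45.1 = 45.98 MΩ (source resistance + R1).
Open-circuit (no load on X): V_th = V_DC · R2/(R1' + R2) = 36.0 × 60.0/(45.98 + 60.0) = 20.38 V.
Zeroing V_DC shorts the top of R1' to ground, so R_th = R1' ‖ R2 = 26.03 MΩ.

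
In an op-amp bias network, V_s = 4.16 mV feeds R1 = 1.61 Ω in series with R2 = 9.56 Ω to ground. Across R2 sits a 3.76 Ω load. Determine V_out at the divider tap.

V_out ≈ 2.61 mV

R2 ‖ R_L = (9.56 × 3.76)/(9.56 + 3.76) = 2.699 Ω.
Now apply the divider: V_out = 4.16 × 0.6263 = 2.606 mV.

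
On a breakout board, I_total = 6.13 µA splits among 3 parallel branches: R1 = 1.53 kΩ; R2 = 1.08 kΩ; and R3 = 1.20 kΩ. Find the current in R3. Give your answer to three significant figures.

I ≈ 2.12 µA

Conductances: ΣG = 1/1.53 + 1/1.08 + 1/1.20 = 2.413 (1/kΩ).
Current divider: I(R3) = I_total · G_k/ΣG = 6.13 × (0.8333/2.413) = 6.13 × 0.3454 = 2.117 µA.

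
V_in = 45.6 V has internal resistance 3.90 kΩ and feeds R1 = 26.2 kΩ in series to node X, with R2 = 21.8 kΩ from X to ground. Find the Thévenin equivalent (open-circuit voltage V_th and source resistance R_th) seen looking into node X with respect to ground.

R1' = 3.90 + 26.2 = 30.10 kΩ (source resistance + R1).
With X open, the divider is unloaded: V_th = 45.6 × 21.8/51.90 = 19.15 V.
With V_in suppressed (replaced by a short), R_th = R1' ‖ R2 = (30.10 × 21.8)/(30.10 + 21.8) = 12.64 kΩ.

V_th ≈ 19.2 V, R_th ≈ 12.6 kΩ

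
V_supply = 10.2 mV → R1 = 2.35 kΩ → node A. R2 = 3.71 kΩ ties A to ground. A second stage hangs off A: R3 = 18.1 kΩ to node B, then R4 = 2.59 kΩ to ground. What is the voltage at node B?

V_B ≈ 0.731 mV

Node A sees R2 in parallel with the series input of stage 2, R3 + R4 = 20.69 kΩ.
Effective lower resistance at A: R2 ‖ 20.69 = 3.146 kΩ.
First divider: V_A = V_supply · 3.146/(2.35 + 3.146) = 5.839 mV.
Then the unloaded second divider: V_B = V_A × R4/(R3+R4) = 5.839 × 0.1252 = 0.7309 mV.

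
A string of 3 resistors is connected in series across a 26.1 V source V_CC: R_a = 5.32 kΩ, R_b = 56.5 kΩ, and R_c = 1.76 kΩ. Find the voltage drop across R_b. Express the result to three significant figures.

V ≈ 23.2 V

ΣR = 5.32 + 56.5 + 1.76 = 63.58 kΩ.
By the voltage-divider rule, V = 26.1 × 56.50/63.58 = 23.19 V.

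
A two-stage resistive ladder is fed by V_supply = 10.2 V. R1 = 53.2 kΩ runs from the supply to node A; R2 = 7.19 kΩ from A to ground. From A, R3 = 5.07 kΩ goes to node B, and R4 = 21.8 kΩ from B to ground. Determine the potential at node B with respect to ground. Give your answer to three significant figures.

Looking into the second stage from A: R3 + R4 = 26.87 kΩ appears in parallel with R2.
Effective lower resistance at A: R2 ‖ 26.87 = 5.672 kΩ.
So V_A = 10.2 × 0.09635 = 0.9827 V.
Then the unloaded second divider: V_B = V_A × R4/(R3+R4) = 0.9827 × 0.8113 = 0.7973 V.

V_B ≈ 0.797 V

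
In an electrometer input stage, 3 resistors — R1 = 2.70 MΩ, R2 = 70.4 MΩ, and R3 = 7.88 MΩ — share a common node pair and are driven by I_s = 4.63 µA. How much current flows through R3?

Conductances: ΣG = 1/2.70 + 1/70.4 + 1/7.88 = 0.5115 (1/MΩ).
Current divider: I(R3) = I_s · G_k/ΣG = 4.63 × (0.1269/0.5115) = 4.63 × 0.2481 = 1.149 µA.

I ≈ 1.15 µA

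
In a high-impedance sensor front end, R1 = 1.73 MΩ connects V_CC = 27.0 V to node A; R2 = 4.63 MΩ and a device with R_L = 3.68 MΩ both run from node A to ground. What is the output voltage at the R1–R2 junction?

V_out ≈ 14.6 V

First combine the lower leg with the load: R2 ‖ R_L = 2.050 MΩ.
Voltage divider with the loaded lower leg: V_out = 27.0 × 2.050/(1.73 + 2.050) = 27.0 × 0.5424 = 14.64 V.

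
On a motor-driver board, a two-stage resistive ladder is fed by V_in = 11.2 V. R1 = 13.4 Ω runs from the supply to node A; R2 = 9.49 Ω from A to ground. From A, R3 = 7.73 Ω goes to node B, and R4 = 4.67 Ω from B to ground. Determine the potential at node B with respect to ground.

Looking into the second stage from A: R3 + R4 = 12.40 Ω appears in parallel with R2.
Effective lower resistance at A: R2 ‖ 12.40 = 5.376 Ω.
So V_A = 11.2 × 0.2863 = 3.207 V.
V_B = V_A × 0.3766 = 1.208 V.

V_B ≈ 1.21 V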